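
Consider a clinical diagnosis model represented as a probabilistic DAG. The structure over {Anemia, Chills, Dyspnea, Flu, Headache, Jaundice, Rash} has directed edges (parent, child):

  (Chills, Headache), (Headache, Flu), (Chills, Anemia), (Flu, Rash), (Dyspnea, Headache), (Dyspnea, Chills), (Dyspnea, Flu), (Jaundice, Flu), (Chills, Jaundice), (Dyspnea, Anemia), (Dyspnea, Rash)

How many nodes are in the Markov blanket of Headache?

4

Headache has parents Chills, Dyspnea.
Ch(Headache) = {Flu}.
For each child, the remaining parents (spouses of Headache):
  Flu: Dyspnea, Jaundice
MB(Headache) = {Chills, Dyspnea, Flu, Jaundice}, which has 4 nodes.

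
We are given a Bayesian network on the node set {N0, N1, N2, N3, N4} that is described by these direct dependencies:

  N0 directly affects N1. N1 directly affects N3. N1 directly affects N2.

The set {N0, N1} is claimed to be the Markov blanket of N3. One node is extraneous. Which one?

N0

Parents of N3: N1.
N3's children: none.
N3 has no children, so there are no co-parents.
MB(N3) = {N1}.
N0 is neither a parent, child, nor co-parent of N3, so it does not belong.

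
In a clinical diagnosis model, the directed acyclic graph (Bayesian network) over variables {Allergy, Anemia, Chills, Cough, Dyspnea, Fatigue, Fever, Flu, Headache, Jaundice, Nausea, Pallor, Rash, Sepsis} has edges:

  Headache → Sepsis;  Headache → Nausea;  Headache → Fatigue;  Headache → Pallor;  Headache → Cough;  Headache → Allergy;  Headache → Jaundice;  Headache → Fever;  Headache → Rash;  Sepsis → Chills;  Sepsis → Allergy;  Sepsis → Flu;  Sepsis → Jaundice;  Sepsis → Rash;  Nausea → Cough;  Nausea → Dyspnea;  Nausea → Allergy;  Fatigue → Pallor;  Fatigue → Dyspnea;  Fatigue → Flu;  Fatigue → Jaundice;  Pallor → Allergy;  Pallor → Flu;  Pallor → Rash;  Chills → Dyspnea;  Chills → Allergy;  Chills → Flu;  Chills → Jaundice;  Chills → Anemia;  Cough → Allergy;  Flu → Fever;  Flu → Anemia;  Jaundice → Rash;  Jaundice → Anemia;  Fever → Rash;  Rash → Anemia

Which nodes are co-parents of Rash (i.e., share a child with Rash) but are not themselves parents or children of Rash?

Children of Rash: Anemia.
  Anemia also has parents Chills, Flu, Jaundice.
Excluding nodes already adjacent to Rash (Anemia, Fever, Headache, Jaundice, Pallor, Sepsis), the co-parent-only contribution is {Chills, Flu}.

{Chills, Flu}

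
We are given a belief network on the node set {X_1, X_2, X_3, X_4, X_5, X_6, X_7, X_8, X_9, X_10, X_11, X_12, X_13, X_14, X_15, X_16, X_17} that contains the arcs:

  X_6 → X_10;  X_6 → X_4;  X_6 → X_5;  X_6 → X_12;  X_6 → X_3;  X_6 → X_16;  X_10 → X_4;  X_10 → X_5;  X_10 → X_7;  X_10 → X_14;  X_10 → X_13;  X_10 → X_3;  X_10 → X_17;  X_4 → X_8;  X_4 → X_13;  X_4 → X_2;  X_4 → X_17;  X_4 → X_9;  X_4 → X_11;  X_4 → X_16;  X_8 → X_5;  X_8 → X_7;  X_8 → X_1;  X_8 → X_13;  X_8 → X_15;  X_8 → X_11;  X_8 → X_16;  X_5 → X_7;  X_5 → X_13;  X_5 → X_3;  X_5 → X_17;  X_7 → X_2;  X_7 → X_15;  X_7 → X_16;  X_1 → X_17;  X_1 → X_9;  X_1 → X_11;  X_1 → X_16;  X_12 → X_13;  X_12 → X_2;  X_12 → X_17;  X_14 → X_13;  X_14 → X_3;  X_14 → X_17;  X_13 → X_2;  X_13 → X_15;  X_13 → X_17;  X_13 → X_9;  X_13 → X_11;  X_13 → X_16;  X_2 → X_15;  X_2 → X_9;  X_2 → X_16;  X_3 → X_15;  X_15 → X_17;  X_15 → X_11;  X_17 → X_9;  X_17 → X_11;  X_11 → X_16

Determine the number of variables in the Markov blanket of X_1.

15

X_1's parents: X_8.
X_1's children: X_9, X_11, X_16, X_17.
Parents of each child, excluding X_1:
  X_17's other parents are X_4, X_5, X_10, X_12, X_13, X_14, X_15.
  X_9's other parents are X_2, X_4, X_13, X_17.
  X_11's other parents are X_4, X_8, X_13, X_15, X_17.
  X_16 also has parents X_2, X_4, X_6, X_7, X_8, X_11, X_13.
MB(X_1) = {X_2, X_4, X_5, X_6, X_7, X_8, X_9, X_10, X_11, X_12, X_13, X_14, X_15, X_16, X_17}, which has 15 nodes.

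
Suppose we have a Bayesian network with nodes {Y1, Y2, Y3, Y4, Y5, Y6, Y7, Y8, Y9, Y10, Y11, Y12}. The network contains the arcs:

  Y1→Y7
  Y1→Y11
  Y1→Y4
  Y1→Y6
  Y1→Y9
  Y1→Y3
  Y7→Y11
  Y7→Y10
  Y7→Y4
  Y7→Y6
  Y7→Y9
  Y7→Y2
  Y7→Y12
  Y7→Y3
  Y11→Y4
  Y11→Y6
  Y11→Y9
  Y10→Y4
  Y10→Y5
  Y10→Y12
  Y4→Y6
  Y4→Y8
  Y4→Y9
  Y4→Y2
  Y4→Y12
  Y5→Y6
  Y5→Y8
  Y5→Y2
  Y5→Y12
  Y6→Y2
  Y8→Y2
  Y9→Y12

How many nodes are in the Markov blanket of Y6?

A node's Markov blanket = Pa ∪ Ch ∪ (parents of Ch other than the node itself).
Y6's children: Y2.
Pa(Y6) = {Y1, Y4, Y5, Y7, Y11}.
Other parents of Y6's children:
  parents(Y2) \ {Y6} = {Y4, Y5, Y7, Y8}.
MB(Y6) = {Y1, Y2, Y4, Y5, Y7, Y8, Y11}, which has 7 nodes.

7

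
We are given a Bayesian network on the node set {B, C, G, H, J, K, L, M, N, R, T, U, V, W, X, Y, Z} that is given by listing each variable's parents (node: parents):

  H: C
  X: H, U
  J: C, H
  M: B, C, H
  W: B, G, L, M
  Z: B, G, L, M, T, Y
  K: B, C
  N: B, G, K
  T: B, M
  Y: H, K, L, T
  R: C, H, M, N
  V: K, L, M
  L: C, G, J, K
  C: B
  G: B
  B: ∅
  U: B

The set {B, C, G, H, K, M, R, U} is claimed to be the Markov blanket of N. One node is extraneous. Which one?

U

N's children: R.
Pa(N) = {B, G, K}.
For each child, the remaining parents (spouses of N):
  R also has parents C, H, M.
MB(N) = {B, C, G, H, K, M, R}.
U is neither a parent, child, nor co-parent of N, so it does not belong.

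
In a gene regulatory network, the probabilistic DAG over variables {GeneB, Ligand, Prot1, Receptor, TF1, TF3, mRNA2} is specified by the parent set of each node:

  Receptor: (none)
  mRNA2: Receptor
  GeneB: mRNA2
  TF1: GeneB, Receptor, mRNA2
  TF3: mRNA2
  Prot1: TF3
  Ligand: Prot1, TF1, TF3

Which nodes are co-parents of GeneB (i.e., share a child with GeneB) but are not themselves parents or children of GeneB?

{Receptor}

Children of GeneB: TF1.
  parents(TF1) \ {GeneB} = {Receptor, mRNA2}.
Excluding nodes already adjacent to GeneB (TF1, mRNA2), the co-parent-only contribution is {Receptor}.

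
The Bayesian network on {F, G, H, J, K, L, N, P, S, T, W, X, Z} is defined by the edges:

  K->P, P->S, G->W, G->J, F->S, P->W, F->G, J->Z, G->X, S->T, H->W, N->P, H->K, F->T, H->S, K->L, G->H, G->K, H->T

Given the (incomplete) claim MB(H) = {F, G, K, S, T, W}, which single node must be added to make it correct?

P

The Markov blanket of a node is its parents, its children, and the other parents of its children.
Parents of H: G.
Children of H: K, S, T, W.
Co-parents of H (other parents of its children):
  K: G
  S: F, P
  T: F, S
  W: G, P
MB(H) = {F, G, K, P, S, T, W}.
Comparing with the claimed set, P is missing.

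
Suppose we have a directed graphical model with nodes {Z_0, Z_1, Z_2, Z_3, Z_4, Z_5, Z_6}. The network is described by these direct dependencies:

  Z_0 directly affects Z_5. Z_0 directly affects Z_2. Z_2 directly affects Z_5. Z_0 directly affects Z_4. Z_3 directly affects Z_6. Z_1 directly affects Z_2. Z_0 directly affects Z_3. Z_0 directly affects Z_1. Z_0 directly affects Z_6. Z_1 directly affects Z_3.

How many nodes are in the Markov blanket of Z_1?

The Markov blanket of a node is its parents, its children, and the other parents of its children.
Z_1 has parent Z_0.
Z_1's children: Z_2, Z_3.
Parents of each child, excluding Z_1:
  parents(Z_2) \ {Z_1} = {Z_0}.
  Z_3's other parent is Z_0.
MB(Z_1) = {Z_0, Z_2, Z_3}, which has 3 nodes.

3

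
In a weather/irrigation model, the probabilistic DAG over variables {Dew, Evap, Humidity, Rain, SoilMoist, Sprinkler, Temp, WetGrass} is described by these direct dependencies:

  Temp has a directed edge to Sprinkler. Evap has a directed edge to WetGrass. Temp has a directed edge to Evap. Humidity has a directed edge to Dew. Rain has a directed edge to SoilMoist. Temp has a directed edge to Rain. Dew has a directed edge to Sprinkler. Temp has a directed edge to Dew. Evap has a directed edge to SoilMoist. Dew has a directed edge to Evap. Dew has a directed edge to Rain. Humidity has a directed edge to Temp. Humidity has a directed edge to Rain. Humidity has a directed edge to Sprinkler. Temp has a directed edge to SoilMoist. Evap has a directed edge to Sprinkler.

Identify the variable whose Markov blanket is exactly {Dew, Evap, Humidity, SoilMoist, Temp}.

The target node must have every member of {Dew, Evap, Humidity, SoilMoist, Temp} as a parent, child, or co-parent, and no others.
Parents of Rain: Dew, Humidity, Temp; children: SoilMoist; co-parents: Evap, Temp.
These exactly cover the given set, so the node is Rain.

Rain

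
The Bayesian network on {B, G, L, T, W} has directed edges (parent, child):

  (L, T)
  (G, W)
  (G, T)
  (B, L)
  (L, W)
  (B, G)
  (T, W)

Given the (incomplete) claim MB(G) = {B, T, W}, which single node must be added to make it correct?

G's parents: B.
G has children T, W.
Other parents of G's children:
  T: L
  W: L, T
MB(G) = {B, L, T, W}.
Comparing with the claimed set, L is missing.

L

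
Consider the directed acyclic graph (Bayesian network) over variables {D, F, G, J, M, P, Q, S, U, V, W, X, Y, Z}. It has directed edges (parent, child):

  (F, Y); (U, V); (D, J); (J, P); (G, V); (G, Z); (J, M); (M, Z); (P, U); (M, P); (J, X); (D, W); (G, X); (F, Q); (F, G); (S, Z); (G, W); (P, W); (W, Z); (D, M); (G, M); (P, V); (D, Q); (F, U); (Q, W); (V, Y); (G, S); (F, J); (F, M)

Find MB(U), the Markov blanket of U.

By definition, MB(U) is built from U's parents, U's children, and the co-parents of U.
U has parents F, P.
Ch(U) = {V}.
For each child, the remaining parents (spouses of U):
  parents(V) \ {U} = {G, P}.
So the Markov blanket of U is {F, G, P, V}.

{F, G, P, V}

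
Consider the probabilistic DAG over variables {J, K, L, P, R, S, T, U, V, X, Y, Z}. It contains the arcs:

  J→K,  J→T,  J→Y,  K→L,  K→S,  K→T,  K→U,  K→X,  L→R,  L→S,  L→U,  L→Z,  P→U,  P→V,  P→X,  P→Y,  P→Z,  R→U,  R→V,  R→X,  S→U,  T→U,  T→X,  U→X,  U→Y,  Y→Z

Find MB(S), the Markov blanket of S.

By definition, MB(S) is built from S's parents, S's children, and the co-parents of S.
Ch(S) = {U}.
S has parents K, L.
Parents of each child, excluding S:
  parents(U) \ {S} = {K, L, P, R, T}.
MB(S) = {K, L, P, R, T, U}.

{K, L, P, R, T, U}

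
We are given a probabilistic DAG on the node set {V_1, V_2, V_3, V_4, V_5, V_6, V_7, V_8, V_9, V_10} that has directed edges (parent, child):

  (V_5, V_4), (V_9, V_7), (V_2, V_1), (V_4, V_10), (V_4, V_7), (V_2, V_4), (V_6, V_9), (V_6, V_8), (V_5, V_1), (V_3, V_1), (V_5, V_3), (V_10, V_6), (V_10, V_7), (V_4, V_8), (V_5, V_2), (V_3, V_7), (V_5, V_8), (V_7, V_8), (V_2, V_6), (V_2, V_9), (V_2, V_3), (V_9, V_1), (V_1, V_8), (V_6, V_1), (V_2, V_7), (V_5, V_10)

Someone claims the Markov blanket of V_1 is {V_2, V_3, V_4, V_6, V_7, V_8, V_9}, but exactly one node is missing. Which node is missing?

V_5

By definition, MB(V_1) is built from V_1's parents, V_1's children, and the co-parents of V_1.
Parents of V_1: V_2, V_3, V_5, V_6, V_9.
V_1 has child V_8.
Parents of each child, excluding V_1:
  V_8: V_4, V_5, V_6, V_7
MB(V_1) = {V_2, V_3, V_4, V_5, V_6, V_7, V_8, V_9}.
Comparing with the claimed set, V_5 is missing.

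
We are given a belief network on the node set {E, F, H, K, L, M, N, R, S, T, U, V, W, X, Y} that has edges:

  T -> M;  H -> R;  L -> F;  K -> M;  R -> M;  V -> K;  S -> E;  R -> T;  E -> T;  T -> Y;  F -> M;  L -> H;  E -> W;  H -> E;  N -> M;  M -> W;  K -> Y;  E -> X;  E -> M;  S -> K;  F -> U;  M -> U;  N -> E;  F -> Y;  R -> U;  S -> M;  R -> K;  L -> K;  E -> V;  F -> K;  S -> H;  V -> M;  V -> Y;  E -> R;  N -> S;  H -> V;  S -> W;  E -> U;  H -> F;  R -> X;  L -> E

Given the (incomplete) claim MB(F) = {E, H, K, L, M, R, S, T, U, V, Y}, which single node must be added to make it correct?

N

Ch(F) = {K, M, U, Y}.
F's parents: H, L.
Parents of each child, excluding F:
  K's other parents are L, R, S, V.
  M also has parents E, K, N, R, S, T, V.
  Y's other parents are K, T, V.
  U also has parents E, M, R.
MB(F) = {E, H, K, L, M, N, R, S, T, U, V, Y}.
Comparing with the claimed set, N is missing.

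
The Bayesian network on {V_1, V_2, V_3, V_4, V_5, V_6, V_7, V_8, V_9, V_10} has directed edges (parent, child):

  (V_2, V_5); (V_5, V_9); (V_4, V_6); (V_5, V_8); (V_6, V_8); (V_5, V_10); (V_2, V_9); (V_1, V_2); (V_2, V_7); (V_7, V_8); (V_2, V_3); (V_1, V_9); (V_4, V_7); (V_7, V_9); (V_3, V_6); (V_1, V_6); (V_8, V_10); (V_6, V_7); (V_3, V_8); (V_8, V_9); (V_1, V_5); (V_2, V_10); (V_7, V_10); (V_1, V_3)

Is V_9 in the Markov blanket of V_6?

No

Children of V_6: V_7, V_8.
V_6 has parents V_1, V_3, V_4.
For each child, the remaining parents (spouses of V_6):
  V_7: V_2, V_4
  V_8: V_3, V_5, V_7
MB(V_6) = {V_1, V_2, V_3, V_4, V_5, V_7, V_8}; V_9 is not in this set.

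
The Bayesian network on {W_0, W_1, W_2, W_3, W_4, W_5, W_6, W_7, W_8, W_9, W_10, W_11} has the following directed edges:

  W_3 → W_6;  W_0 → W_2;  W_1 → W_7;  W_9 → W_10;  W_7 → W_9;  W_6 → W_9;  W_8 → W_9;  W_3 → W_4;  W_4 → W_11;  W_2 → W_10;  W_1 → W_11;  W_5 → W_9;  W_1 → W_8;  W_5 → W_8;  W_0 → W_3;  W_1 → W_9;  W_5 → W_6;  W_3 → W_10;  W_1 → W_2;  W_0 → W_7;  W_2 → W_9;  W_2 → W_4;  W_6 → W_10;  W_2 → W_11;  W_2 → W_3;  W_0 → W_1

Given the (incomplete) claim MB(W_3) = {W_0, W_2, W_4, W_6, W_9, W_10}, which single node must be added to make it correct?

Recall MB(v) = parents ∪ children ∪ spouses, where spouses are the other parents of v's children.
W_3's parents: W_0, W_2.
Ch(W_3) = {W_4, W_6, W_10}.
Parents of each child, excluding W_3:
  W_4 also has parent W_2.
  W_6 also has parent W_5.
  W_10 also has parents W_2, W_6, W_9.
MB(W_3) = {W_0, W_2, W_4, W_5, W_6, W_9, W_10}.
Comparing with the claimed set, W_5 is missing.

W_5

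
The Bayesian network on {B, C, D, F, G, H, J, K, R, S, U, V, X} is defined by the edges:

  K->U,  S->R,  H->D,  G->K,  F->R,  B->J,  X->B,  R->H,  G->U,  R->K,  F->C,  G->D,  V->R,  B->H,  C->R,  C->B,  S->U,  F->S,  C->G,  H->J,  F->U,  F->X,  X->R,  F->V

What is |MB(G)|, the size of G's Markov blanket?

8

G has children D, K, U.
G's parents: C.
Parents of each child, excluding G:
  parents(K) \ {G} = {R}.
  parents(U) \ {G} = {F, K, S}.
  D's other parent is H.
MB(G) = {C, D, F, H, K, R, S, U}, which has 8 nodes.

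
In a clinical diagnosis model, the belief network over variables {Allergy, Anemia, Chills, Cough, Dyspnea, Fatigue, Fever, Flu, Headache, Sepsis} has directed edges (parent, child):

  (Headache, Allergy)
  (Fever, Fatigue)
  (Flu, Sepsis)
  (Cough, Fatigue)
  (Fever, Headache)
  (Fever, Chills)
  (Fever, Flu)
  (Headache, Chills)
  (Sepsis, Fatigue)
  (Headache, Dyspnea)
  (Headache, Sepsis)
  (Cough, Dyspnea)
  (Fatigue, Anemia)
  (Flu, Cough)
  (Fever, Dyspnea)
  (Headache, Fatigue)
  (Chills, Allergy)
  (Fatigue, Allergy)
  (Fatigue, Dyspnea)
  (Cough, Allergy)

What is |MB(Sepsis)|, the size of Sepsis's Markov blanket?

By definition, MB(Sepsis) is built from Sepsis's parents, Sepsis's children, and the co-parents of Sepsis.
Sepsis has parents Flu, Headache.
Sepsis has child Fatigue.
Co-parents of Sepsis (other parents of its children):
  parents(Fatigue) \ {Sepsis} = {Cough, Fever, Headache}.
MB(Sepsis) = {Cough, Fatigue, Fever, Flu, Headache}, which has 5 nodes.

5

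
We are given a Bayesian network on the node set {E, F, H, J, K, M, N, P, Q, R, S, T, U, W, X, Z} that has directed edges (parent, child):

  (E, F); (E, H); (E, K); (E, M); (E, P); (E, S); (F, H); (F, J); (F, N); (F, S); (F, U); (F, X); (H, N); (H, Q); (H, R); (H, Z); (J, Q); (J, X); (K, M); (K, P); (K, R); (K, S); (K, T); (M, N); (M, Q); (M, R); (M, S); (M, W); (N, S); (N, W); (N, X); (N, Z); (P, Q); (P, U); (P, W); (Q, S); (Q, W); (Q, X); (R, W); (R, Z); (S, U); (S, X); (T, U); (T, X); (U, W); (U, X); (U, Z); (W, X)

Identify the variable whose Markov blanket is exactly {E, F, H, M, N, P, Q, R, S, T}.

The target node must have every member of {E, F, H, M, N, P, Q, R, S, T} as a parent, child, or co-parent, and no others.
Parents of K: E; children: M, P, R, S, T; co-parents: E, F, H, M, N, Q.
These exactly cover the given set, so the node is K.

K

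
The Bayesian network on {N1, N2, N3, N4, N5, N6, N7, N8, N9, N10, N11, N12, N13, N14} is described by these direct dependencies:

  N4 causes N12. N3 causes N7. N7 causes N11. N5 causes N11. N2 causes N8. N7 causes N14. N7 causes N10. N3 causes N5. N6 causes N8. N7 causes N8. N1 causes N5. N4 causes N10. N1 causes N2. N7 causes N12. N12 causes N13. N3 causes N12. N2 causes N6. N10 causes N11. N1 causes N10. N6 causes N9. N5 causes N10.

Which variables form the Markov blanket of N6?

By definition, MB(N6) is built from N6's parents, N6's children, and the co-parents of N6.
N6 has children N8, N9.
N6 has parent N2.
Co-parents of N6 (other parents of its children):
  N8's other parents are N2, N7.
  N9 has no other parent.
Taking the union gives {N2, N7, N8, N9}.

{N2, N7, N8, N9}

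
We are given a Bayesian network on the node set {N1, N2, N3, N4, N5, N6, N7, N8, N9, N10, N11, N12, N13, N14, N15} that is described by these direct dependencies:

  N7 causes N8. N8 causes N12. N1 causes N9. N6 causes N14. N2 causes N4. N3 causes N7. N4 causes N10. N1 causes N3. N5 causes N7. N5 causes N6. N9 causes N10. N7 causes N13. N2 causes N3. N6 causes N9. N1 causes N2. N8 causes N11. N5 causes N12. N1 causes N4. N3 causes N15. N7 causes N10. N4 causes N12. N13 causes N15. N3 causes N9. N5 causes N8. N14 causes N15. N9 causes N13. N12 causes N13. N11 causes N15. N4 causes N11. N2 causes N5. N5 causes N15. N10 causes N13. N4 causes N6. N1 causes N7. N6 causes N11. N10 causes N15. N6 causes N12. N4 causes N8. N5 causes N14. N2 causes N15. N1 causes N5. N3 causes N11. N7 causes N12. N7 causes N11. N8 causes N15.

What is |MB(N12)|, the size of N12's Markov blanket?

A node's Markov blanket = Pa ∪ Ch ∪ (parents of Ch other than the node itself).
N12's children: N13.
Parents of N12: N4, N5, N6, N7, N8.
Other parents of N12's children:
  N13: N7, N9, N10
MB(N12) = {N4, N5, N6, N7, N8, N9, N10, N13}, which has 8 nodes.

8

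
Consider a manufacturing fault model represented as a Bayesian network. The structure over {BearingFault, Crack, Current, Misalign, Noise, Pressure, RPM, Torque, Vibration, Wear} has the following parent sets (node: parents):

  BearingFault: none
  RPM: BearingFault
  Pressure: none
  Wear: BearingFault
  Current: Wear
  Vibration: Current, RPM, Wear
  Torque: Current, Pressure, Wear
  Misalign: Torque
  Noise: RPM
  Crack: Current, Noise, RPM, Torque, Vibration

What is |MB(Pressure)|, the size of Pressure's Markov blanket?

Pressure has no parents.
Pressure has child Torque.
Parents of each child, excluding Pressure:
  parents(Torque) \ {Pressure} = {Current, Wear}.
MB(Pressure) = {Current, Torque, Wear}, which has 3 nodes.

3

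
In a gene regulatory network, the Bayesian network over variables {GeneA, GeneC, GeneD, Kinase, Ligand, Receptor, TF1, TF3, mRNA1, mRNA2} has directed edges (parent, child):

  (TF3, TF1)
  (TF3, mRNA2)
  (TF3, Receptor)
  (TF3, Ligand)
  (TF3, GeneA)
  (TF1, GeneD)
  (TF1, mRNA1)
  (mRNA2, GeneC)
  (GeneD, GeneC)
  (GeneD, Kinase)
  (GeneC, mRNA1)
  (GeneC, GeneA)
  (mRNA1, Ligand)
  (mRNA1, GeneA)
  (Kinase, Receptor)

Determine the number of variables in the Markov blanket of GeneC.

By definition, MB(GeneC) is built from GeneC's parents, GeneC's children, and the co-parents of GeneC.
Children of GeneC: GeneA, mRNA1.
GeneC's parents: GeneD, mRNA2.
For each child, the remaining parents (spouses of GeneC):
  mRNA1's other parent is TF1.
  parents(GeneA) \ {GeneC} = {TF3, mRNA1}.
MB(GeneC) = {GeneA, GeneD, TF1, TF3, mRNA1, mRNA2}, which has 6 nodes.

6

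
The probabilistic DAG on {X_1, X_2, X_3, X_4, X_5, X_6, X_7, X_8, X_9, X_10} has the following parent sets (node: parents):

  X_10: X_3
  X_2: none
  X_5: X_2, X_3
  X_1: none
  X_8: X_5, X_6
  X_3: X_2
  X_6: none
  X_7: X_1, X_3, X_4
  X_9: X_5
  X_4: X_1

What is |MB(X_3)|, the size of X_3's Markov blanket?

6

The Markov blanket of a node is its parents, its children, and the other parents of its children.
X_3 has parent X_2.
Children of X_3: X_5, X_7, X_10.
Parents of each child, excluding X_3:
  X_5's other parent is X_2.
  X_7 also has parents X_1, X_4.
  X_10: no additional parents.
MB(X_3) = {X_1, X_2, X_4, X_5, X_7, X_10}, which has 6 nodes.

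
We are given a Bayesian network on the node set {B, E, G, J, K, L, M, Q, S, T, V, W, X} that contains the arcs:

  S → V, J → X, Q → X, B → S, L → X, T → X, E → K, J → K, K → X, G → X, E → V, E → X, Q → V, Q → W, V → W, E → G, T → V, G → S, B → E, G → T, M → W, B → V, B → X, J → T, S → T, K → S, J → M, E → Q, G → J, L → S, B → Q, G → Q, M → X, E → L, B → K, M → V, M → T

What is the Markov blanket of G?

{B, E, J, K, L, M, Q, S, T, X}

Ch(G) = {J, Q, S, T, X}.
G has parent E.
Other parents of G's children:
  J has no other parent.
  Q's other parents are B, E.
  S also has parents B, K, L.
  T's other parents are J, M, S.
  X's other parents are B, E, J, K, L, M, Q, T.
So the Markov blanket of G is {B, E, J, K, L, M, Q, S, T, X}.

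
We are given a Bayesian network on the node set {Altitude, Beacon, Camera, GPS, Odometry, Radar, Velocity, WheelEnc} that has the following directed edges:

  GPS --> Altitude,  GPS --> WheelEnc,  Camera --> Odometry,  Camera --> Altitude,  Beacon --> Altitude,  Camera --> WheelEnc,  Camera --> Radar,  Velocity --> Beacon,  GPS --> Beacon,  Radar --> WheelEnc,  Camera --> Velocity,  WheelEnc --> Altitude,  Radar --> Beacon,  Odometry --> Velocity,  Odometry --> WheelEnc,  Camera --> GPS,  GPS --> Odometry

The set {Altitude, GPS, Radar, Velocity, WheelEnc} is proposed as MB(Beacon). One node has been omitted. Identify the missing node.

Beacon's parents: GPS, Radar, Velocity.
Beacon's children: Altitude.
Other parents of Beacon's children:
  Altitude's other parents are Camera, GPS, WheelEnc.
MB(Beacon) = {Altitude, Camera, GPS, Radar, Velocity, WheelEnc}.
Comparing with the claimed set, Camera is missing.

Camera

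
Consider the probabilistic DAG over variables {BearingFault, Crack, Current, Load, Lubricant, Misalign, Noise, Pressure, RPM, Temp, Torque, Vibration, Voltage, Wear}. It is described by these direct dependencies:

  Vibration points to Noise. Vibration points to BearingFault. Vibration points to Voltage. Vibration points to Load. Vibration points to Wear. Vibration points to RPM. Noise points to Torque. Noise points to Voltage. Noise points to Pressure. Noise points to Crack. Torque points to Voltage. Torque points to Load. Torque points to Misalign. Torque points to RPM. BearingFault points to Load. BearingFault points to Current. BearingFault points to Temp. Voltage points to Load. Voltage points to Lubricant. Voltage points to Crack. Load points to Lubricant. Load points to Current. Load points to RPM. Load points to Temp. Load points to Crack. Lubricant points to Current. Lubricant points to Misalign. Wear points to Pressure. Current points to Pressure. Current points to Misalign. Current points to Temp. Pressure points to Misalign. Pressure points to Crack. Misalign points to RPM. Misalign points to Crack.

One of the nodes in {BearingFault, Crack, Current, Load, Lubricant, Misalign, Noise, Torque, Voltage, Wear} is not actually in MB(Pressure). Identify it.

BearingFault

Recall MB(v) = parents ∪ children ∪ spouses, where spouses are the other parents of v's children.
Pressure's parents: Current, Noise, Wear.
Children of Pressure: Crack, Misalign.
For each child, the remaining parents (spouses of Pressure):
  parents(Misalign) \ {Pressure} = {Current, Lubricant, Torque}.
  Crack also has parents Load, Misalign, Noise, Voltage.
MB(Pressure) = {Crack, Current, Load, Lubricant, Misalign, Noise, Torque, Voltage, Wear}.
BearingFault is neither a parent, child, nor co-parent of Pressure, so it does not belong.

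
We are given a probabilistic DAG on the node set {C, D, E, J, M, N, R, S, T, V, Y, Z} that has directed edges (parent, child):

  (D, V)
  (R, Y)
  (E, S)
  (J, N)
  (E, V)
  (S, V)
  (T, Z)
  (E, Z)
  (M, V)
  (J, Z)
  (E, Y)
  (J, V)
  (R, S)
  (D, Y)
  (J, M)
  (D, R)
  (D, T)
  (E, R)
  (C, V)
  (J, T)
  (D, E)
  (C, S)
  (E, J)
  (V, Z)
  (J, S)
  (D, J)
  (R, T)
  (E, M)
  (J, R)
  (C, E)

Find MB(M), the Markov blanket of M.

{C, D, E, J, S, V}

The Markov blanket of a node is its parents, its children, and the other parents of its children.
M has parents E, J.
M's children: V.
Other parents of M's children:
  parents(V) \ {M} = {C, D, E, J, S}.
So the Markov blanket of M is {C, D, E, J, S, V}.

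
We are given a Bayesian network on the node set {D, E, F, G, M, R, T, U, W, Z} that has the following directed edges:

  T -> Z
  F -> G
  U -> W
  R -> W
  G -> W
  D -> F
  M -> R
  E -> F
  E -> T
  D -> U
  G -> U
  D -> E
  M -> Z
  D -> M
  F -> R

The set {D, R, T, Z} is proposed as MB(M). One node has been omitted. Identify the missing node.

Recall MB(v) = parents ∪ children ∪ spouses, where spouses are the other parents of v's children.
M's parents: D.
Children of M: R, Z.
For each child, the remaining parents (spouses of M):
  R: F
  Z: T
MB(M) = {D, F, R, T, Z}.
Comparing with the claimed set, F is missing.

F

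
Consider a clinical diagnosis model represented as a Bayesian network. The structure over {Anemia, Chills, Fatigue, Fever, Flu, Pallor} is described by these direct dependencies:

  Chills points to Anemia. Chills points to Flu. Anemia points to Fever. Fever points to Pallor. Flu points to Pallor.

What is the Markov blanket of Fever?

Ch(Fever) = {Pallor}.
Fever's parents: Anemia.
For each child, the remaining parents (spouses of Fever):
  Pallor also has parent Flu.
So the Markov blanket of Fever is {Anemia, Flu, Pallor}.

{Anemia, Flu, Pallor}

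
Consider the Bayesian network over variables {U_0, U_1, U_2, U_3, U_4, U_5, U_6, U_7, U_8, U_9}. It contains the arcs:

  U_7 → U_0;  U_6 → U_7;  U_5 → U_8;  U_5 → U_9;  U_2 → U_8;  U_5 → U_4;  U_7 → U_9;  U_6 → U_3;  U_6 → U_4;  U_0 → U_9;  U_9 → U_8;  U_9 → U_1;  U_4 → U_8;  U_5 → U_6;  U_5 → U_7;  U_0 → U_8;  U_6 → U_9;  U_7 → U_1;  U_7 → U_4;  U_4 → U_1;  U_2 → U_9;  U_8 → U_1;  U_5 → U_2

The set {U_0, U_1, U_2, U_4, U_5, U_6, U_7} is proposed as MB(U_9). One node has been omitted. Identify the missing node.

U_8

The Markov blanket of a node is its parents, its children, and the other parents of its children.
U_9 has parents U_0, U_2, U_5, U_6, U_7.
U_9 has children U_1, U_8.
Other parents of U_9's children:
  parents(U_8) \ {U_9} = {U_0, U_2, U_4, U_5}.
  U_1's other parents are U_4, U_7, U_8.
MB(U_9) = {U_0, U_1, U_2, U_4, U_5, U_6, U_7, U_8}.
Comparing with the claimed set, U_8 is missing.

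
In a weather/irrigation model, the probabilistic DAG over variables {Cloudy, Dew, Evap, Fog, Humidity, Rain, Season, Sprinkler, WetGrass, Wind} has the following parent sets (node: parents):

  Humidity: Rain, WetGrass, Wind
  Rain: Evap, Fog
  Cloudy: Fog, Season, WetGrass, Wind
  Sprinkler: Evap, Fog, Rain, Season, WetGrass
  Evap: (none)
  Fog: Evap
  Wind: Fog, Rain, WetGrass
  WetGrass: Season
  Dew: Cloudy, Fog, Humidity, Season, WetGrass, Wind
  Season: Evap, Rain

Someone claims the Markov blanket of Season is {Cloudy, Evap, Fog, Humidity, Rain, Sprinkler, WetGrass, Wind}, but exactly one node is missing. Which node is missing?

Dew

Ch(Season) = {Cloudy, Dew, Sprinkler, WetGrass}.
Season's parents: Evap, Rain.
For each child, the remaining parents (spouses of Season):
  WetGrass: —
  Sprinkler: Evap, Fog, Rain, WetGrass
  Cloudy: Fog, WetGrass, Wind
  Dew: Cloudy, Fog, Humidity, WetGrass, Wind
MB(Season) = {Cloudy, Dew, Evap, Fog, Humidity, Rain, Sprinkler, WetGrass, Wind}.
Comparing with the claimed set, Dew is missing.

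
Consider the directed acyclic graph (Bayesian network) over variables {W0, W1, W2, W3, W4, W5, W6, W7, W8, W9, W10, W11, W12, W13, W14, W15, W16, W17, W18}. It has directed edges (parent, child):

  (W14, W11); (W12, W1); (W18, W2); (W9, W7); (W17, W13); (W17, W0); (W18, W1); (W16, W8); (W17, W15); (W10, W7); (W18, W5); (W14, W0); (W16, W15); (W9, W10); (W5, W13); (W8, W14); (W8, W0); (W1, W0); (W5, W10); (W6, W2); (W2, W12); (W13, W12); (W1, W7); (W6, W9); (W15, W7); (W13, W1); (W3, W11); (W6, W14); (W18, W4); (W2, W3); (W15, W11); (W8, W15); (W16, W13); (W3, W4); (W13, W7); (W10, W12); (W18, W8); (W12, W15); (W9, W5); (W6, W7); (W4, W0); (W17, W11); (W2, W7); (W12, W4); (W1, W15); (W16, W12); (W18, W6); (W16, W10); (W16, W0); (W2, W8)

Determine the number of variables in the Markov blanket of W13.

W13 has parents W5, W16, W17.
W13 has children W1, W7, W12.
Co-parents of W13 (other parents of its children):
  W12's other parents are W2, W10, W16.
  parents(W1) \ {W13} = {W12, W18}.
  parents(W7) \ {W13} = {W1, W2, W6, W9, W10, W15}.
MB(W13) = {W1, W2, W5, W6, W7, W9, W10, W12, W15, W16, W17, W18}, which has 12 nodes.

12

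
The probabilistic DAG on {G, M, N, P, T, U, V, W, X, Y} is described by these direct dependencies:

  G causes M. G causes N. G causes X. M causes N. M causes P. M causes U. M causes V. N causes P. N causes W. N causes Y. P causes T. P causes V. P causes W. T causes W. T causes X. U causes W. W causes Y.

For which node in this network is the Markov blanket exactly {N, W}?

The target node must have every member of {N, W} as a parent, child, or co-parent, and no others.
Parents of Y: N, W; children: none; co-parents: none.
These exactly cover the given set, so the node is Y.

Y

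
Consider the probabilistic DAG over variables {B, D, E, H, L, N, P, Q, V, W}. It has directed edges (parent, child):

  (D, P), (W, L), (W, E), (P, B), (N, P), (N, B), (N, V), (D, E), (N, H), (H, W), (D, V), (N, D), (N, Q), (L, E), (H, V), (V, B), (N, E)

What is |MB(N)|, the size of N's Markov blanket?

The Markov blanket of a node is its parents, its children, and the other parents of its children.
Parents of N: none.
N's children: B, D, E, H, P, Q, V.
Other parents of N's children:
  Q has no other parent.
  H: no additional parents.
  D: no additional parents.
  P's other parent is D.
  parents(E) \ {N} = {D, L, W}.
  parents(V) \ {N} = {D, H}.
  B also has parents P, V.
MB(N) = {B, D, E, H, L, P, Q, V, W}, which has 9 nodes.

9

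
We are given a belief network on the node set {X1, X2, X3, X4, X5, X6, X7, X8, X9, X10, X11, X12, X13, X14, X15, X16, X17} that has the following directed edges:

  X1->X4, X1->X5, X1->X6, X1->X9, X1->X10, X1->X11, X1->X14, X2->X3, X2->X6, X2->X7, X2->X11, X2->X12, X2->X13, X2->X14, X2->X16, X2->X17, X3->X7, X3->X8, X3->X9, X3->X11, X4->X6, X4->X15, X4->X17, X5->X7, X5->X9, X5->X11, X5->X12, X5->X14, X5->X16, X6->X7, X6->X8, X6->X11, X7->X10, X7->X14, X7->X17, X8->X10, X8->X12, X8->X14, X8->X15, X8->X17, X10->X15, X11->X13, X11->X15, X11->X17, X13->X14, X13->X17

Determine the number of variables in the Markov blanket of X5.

The Markov blanket of a node is its parents, its children, and the other parents of its children.
Parents of X5: X1.
Children of X5: X7, X9, X11, X12, X14, X16.
Parents of each child, excluding X5:
  parents(X7) \ {X5} = {X2, X3, X6}.
  parents(X9) \ {X5} = {X1, X3}.
  X11's other parents are X1, X2, X3, X6.
  parents(X12) \ {X5} = {X2, X8}.
  X14's other parents are X1, X2, X7, X8, X13.
  X16 also has parent X2.
MB(X5) = {X1, X2, X3, X6, X7, X8, X9, X11, X12, X13, X14, X16}, which has 12 nodes.

12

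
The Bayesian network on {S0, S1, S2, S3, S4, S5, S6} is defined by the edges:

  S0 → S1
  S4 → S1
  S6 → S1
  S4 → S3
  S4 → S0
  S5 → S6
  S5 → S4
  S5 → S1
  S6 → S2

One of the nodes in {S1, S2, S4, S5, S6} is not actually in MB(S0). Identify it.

S2

S0's parents: S4.
Ch(S0) = {S1}.
Co-parents of S0 (other parents of its children):
  parents(S1) \ {S0} = {S4, S5, S6}.
MB(S0) = {S1, S4, S5, S6}.
S2 is neither a parent, child, nor co-parent of S0, so it does not belong.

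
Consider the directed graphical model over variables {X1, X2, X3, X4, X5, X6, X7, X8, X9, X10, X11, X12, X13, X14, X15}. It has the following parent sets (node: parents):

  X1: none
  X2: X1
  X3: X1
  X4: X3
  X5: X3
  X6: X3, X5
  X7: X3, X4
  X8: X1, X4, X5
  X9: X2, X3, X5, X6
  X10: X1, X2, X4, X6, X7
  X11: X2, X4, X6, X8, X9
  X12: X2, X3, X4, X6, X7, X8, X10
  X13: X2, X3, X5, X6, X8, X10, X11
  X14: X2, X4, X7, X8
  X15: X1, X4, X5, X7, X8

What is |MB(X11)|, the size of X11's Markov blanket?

9

X11 has parents X2, X4, X6, X8, X9.
X11's children: X13.
Other parents of X11's children:
  X13: X2, X3, X5, X6, X8, X10
MB(X11) = {X2, X3, X4, X5, X6, X8, X9, X10, X13}, which has 9 nodes.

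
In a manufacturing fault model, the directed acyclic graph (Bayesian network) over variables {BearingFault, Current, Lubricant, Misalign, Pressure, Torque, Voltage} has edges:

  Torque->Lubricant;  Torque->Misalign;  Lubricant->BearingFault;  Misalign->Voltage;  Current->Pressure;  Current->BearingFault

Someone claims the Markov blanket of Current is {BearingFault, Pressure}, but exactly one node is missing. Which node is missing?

The Markov blanket of a node is its parents, its children, and the other parents of its children.
Current has children BearingFault, Pressure.
Parents of Current: none.
Parents of each child, excluding Current:
  Pressure has no other parent.
  parents(BearingFault) \ {Current} = {Lubricant}.
MB(Current) = {BearingFault, Lubricant, Pressure}.
Comparing with the claimed set, Lubricant is missing.

Lubricant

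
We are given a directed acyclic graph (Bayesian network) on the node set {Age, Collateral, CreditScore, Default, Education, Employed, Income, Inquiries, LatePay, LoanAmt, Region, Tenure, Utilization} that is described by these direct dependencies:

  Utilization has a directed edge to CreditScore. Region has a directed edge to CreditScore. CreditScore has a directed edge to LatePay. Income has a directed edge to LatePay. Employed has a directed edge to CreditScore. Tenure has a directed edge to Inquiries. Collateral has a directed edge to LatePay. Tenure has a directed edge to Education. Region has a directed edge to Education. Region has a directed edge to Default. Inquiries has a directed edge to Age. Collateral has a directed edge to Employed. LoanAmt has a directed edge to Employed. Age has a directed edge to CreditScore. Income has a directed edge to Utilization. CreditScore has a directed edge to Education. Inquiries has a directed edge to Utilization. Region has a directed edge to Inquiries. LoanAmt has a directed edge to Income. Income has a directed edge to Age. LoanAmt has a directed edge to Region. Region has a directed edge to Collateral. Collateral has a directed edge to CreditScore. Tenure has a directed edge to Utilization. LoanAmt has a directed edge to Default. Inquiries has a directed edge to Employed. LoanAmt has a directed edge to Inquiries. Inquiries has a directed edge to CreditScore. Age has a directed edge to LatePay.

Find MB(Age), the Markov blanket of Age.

{Collateral, CreditScore, Employed, Income, Inquiries, LatePay, Region, Utilization}

Recall MB(v) = parents ∪ children ∪ spouses, where spouses are the other parents of v's children.
Age has parents Income, Inquiries.
Ch(Age) = {CreditScore, LatePay}.
Parents of each child, excluding Age:
  CreditScore also has parents Collateral, Employed, Inquiries, Region, Utilization.
  parents(LatePay) \ {Age} = {Collateral, CreditScore, Income}.
Union: {Income, Inquiries} ∪ {CreditScore, LatePay} ∪ {Collateral, CreditScore, Employed, Income, Inquiries, Region, Utilization} = {Collateral, CreditScore, Employed, Income, Inquiries, LatePay, Region, Utilization}.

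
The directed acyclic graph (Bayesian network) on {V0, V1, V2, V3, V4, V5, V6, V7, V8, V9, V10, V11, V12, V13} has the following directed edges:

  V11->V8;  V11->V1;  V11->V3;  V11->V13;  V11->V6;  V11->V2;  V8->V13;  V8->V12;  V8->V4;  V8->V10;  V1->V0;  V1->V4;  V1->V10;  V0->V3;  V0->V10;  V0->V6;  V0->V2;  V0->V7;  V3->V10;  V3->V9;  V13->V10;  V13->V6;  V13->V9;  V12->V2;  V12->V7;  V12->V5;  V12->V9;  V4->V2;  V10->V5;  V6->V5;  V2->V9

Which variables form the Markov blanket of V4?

{V0, V1, V2, V8, V11, V12}

A node's Markov blanket = Pa ∪ Ch ∪ (parents of Ch other than the node itself).
Pa(V4) = {V1, V8}.
Ch(V4) = {V2}.
Other parents of V4's children:
  V2 also has parents V0, V11, V12.
Taking the union gives {V0, V1, V2, V8, V11, V12}.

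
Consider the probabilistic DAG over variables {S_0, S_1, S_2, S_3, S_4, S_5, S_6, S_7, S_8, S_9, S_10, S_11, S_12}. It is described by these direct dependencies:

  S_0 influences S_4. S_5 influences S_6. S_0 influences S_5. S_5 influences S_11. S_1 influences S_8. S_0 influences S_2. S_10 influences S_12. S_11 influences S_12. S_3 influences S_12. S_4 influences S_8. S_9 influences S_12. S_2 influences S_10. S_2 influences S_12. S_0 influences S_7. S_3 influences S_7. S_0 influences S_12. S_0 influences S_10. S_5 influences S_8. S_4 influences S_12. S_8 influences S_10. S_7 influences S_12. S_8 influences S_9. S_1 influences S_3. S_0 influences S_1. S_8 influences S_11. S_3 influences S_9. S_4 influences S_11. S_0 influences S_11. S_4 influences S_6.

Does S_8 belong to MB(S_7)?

No

A node's Markov blanket = Pa ∪ Ch ∪ (parents of Ch other than the node itself).
S_7 has child S_12.
S_7 has parents S_0, S_3.
Parents of each child, excluding S_7:
  S_12: S_0, S_2, S_3, S_4, S_9, S_10, S_11
MB(S_7) = {S_0, S_2, S_3, S_4, S_9, S_10, S_11, S_12}; S_8 is not in this set.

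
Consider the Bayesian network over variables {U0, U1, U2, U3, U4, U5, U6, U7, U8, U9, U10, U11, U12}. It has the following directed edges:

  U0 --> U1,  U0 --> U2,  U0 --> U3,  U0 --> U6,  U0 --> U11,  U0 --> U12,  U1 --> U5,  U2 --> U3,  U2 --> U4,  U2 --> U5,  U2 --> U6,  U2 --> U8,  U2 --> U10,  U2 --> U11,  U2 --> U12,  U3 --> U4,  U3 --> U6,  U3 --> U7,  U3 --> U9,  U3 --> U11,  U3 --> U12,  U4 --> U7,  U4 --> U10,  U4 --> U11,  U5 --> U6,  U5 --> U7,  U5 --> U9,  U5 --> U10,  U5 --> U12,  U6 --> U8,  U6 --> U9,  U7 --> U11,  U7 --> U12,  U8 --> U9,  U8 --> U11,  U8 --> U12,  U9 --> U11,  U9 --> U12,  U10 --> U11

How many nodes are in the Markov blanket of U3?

Pa(U3) = {U0, U2}.
U3's children: U4, U6, U7, U9, U11, U12.
Parents of each child, excluding U3:
  U4: U2
  U6: U0, U2, U5
  U7: U4, U5
  U9: U5, U6, U8
  U11: U0, U2, U4, U7, U8, U9, U10
  U12: U0, U2, U5, U7, U8, U9
MB(U3) = {U0, U2, U4, U5, U6, U7, U8, U9, U10, U11, U12}, which has 11 nodes.

11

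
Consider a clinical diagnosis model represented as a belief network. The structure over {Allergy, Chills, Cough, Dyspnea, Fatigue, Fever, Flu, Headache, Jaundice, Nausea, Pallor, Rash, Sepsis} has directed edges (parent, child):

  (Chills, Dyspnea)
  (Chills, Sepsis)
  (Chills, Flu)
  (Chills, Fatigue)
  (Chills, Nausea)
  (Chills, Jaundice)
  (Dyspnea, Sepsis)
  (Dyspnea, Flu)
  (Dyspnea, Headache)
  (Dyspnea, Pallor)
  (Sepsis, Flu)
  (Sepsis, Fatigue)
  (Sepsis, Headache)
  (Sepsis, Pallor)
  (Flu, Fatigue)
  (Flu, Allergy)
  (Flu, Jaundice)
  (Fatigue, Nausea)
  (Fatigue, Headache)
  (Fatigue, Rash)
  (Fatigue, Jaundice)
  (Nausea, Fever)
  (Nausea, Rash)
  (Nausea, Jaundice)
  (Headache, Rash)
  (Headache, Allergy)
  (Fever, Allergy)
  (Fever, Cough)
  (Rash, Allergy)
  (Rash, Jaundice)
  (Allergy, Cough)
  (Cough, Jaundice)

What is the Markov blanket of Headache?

{Allergy, Dyspnea, Fatigue, Fever, Flu, Nausea, Rash, Sepsis}

A node's Markov blanket = Pa ∪ Ch ∪ (parents of Ch other than the node itself).
Parents of Headache: Dyspnea, Fatigue, Sepsis.
Headache's children: Allergy, Rash.
Co-parents of Headache (other parents of its children):
  parents(Rash) \ {Headache} = {Fatigue, Nausea}.
  Allergy's other parents are Fever, Flu, Rash.
Taking the union gives {Allergy, Dyspnea, Fatigue, Fever, Flu, Nausea, Rash, Sepsis}.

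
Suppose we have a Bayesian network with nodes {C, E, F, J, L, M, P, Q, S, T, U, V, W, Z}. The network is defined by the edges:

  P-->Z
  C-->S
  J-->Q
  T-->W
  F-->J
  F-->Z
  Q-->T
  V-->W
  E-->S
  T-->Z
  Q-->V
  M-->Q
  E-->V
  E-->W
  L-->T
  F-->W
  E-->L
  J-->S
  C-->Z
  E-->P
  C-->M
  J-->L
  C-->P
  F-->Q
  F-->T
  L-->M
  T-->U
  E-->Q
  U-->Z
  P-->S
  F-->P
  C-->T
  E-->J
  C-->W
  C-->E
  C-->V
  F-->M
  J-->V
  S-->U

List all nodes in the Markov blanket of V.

{C, E, F, J, Q, T, W}

V has parents C, E, J, Q.
Children of V: W.
Co-parents of V (other parents of its children):
  W: C, E, F, T
Union: {C, E, J, Q} ∪ {W} ∪ {C, E, F, T} = {C, E, F, J, Q, T, W}.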